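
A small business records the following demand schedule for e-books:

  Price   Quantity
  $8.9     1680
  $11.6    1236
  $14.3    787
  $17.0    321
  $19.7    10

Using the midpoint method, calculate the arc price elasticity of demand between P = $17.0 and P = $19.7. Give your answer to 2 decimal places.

-12.77

At P = 17.0, Q = 321; at P = 19.7, Q = 10.
ΔQ = -311, ΔP = 2.7. Midpoints: P̄ = 18.35, Q̄ = 165.5.
ε = (ΔQ/ΔP)(P̄/Q̄) = (-311/2.7)(18.35/165.5).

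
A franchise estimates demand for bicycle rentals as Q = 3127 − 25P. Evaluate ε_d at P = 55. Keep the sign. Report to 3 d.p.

At P = 55, Q = 1752.
dQ/dP = −25.
ε = (dQ/dP)(P/Q) = (-25)(55/1752).

-0.785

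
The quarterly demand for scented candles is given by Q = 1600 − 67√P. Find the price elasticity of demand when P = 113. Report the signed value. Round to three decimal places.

-0.401

At P = 113, Q = 887.780.
dQ/dP = −67/(2√P) = -3.151.
ε = (dQ/dP)(P/Q) = (-3.151)(113/887.780).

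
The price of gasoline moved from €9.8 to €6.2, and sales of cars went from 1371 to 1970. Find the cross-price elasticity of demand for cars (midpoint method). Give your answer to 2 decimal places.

ΔQ_x = 1970 − 1371 = 599; ΔP_y = 6.2 − 9.8 = -3.6.
Midpoints: P̄_y = 8.00, Q̄_x = 1670.5.
ε_xy = (ΔQ_x/ΔP_y)(P̄_y/Q̄_x) = (599/-3.6)(8.00/1670.5).
ε_xy < 0, so the goods are complements.

-0.80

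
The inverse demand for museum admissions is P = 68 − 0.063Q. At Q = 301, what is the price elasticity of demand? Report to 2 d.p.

At Q = 301, P = 68 − 0.063(301) = 49.04.
dP/dQ = −0.063, so dQ/dP = 1/(−0.063) = -15.873.
ε = (dQ/dP)(P/Q) = (-15.873)(49.04/301).

-2.59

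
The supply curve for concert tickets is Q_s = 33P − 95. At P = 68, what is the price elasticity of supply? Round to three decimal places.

1.044

At P = 68, Q_s = 2149.
dQ_s/dP = 33.
ε_s = (dQ_s/dP)(P/Q_s) = (33)(68/2149).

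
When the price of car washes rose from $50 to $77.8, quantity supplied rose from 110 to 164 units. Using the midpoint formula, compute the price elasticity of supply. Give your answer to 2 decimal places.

0.91

ΔQ = 164 − 110 = 54; ΔP = 77.8 − 50 = 27.8.
Midpoints: P̄ = 63.90, Q̄ = 137.0.
ε_s = (ΔQ/ΔP)(P̄/Q̄) = (54/27.8)(63.90/137.0).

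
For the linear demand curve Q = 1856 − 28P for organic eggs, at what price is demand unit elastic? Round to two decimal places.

33.14

For linear demand Q = a − bP, ε = −bP/(a − bP). |ε| = 1 when bP = a − bP, i.e. P = a/(2b).
P = 1856/(2·28) = 1856/56 = 33.1429.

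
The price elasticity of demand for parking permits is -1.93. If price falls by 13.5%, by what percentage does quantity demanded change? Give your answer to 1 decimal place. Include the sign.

%ΔQ ≈ ε × %ΔP = (-1.93)(-13.5%) = 26.05%.

26.1%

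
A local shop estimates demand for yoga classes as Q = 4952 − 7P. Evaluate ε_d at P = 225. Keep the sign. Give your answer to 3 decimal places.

-0.466

At P = 225, Q = 3377.
dQ/dP = −7.
ε = (dQ/dP)(P/Q) = (-7)(225/3377).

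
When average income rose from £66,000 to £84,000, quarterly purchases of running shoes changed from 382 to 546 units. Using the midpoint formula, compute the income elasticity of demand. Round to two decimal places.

1.47

ΔQ = 164, ΔI = 18000. Midpoints: Ī = 75,000, Q̄ = 464.0.
ε_I = (ΔQ/ΔI)(Ī/Q̄) = (164/18000)(75000/464.0).
ε_I > 0, so the good is normal.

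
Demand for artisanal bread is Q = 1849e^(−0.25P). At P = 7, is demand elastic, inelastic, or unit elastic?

elastic

Q = 321.308, dQ/dP = -80.327.
ε = (dQ/dP)(P/Q) ≈ -1.750.
|ε| = 1.75 > 1.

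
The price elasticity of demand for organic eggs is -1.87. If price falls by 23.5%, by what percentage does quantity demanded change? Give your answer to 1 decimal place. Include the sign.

%ΔQ ≈ ε × %ΔP = (-1.87)(-23.5%) = 43.95%.

43.9%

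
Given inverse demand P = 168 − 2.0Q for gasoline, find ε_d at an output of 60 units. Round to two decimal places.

-0.40

At Q = 60, P = 168 − 2.0(60) = 48.00.
dP/dQ = −2.0, so dQ/dP = 1/(−2.0) = -0.500.
ε = (dQ/dP)(P/Q) = (-0.500)(48.00/60).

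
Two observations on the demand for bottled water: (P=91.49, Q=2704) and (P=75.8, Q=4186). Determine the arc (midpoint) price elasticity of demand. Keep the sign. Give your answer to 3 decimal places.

ΔQ = 4186 − 2704 = 1482; ΔP = 75.8 − 91.49 = -15.69.
Midpoints: P̄ = 83.64, Q̄ = 3445.0.
ε = (ΔQ/ΔP)(P̄/Q̄) = (1482/-15.69)(83.64/3445.0).

-2.293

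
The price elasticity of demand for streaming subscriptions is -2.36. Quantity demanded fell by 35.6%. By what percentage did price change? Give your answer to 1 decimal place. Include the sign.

%ΔP ≈ %ΔQ / ε = (-35.6%)/(-2.36) = 15.08%.

15.1%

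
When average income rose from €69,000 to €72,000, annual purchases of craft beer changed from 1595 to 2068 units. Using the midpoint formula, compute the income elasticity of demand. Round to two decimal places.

6.07

ΔQ = 473, ΔI = 3000. Midpoints: Ī = 70,500, Q̄ = 1831.5.
ε_I = (ΔQ/ΔI)(Ī/Q̄) = (473/3000)(70500/1831.5).
ε_I > 0, so the good is normal.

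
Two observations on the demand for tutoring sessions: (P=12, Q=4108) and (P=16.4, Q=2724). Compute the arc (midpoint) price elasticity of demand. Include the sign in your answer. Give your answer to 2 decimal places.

ΔQ = 2724 − 4108 = -1384; ΔP = 16.4 − 12 = 4.4.
Midpoints: P̄ = 14.20, Q̄ = 3416.0.
ε = (ΔQ/ΔP)(P̄/Q̄) = (-1384/4.4)(14.20/3416.0).

-1.31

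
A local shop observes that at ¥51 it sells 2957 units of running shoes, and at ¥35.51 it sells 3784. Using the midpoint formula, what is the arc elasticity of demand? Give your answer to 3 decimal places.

-0.685

ΔQ = 3784 − 2957 = 827; ΔP = 35.51 − 51 = -15.49.
Midpoints: P̄ = 43.25, Q̄ = 3370.5.
ε = (ΔQ/ΔP)(P̄/Q̄) = (827/-15.49)(43.25/3370.5).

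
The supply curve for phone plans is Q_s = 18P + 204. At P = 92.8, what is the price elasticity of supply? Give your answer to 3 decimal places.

At P = 92.8, Q_s = 1874.40.
dQ_s/dP = 18.
ε_s = (dQ_s/dP)(P/Q_s) = (18)(92.8/1874.40).

0.891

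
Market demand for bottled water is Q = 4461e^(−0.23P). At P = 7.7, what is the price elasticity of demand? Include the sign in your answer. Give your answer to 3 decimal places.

-1.771

At P = 7.7, Q = 759.096.
dQ/dP = −0.23·4461e^(−0.23P) = −0.23Q = -174.592.
ε = (dQ/dP)(P/Q) = (-174.592)(7.7/759.096).
|ε| > 1, so demand is elastic at this price.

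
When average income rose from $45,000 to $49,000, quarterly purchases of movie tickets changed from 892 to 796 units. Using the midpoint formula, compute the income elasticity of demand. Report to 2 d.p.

ΔQ = -96, ΔI = 4000. Midpoints: Ī = 47,000, Q̄ = 844.0.
ε_I = (ΔQ/ΔI)(Ī/Q̄) = (-96/4000)(47000/844.0).

-1.34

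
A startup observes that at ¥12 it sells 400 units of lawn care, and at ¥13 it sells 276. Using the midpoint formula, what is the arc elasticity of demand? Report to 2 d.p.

ΔQ = 276 − 400 = -124; ΔP = 13 − 12 = 1.
Midpoints: P̄ = 12.50, Q̄ = 338.0.
ε = (ΔQ/ΔP)(P̄/Q̄) = (-124/1)(12.50/338.0).

-4.59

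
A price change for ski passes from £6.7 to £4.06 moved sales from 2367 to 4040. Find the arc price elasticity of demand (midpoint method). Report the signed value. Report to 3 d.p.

ΔQ = 4040 − 2367 = 1673; ΔP = 4.06 − 6.7 = -2.64.
Midpoints: P̄ = 5.38, Q̄ = 3203.5.
ε = (ΔQ/ΔP)(P̄/Q̄) = (1673/-2.64)(5.38/3203.5).

-1.064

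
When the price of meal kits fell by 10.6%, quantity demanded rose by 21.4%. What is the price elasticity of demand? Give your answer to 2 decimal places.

-2.02

ε = %ΔQ / %ΔP = (21.4)/(-10.6) = -2.019.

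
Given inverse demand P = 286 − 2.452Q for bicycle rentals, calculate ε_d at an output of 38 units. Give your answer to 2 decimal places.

-2.07

At Q = 38, P = 286 − 2.452(38) = 192.82.
dP/dQ = −2.452, so dQ/dP = 1/(−2.452) = -0.408.
ε = (dQ/dP)(P/Q) = (-0.408)(192.82/38).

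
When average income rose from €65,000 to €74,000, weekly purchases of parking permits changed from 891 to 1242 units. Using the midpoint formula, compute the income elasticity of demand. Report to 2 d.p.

ΔQ = 351, ΔI = 9000. Midpoints: Ī = 69,500, Q̄ = 1066.5.
ε_I = (ΔQ/ΔI)(Ī/Q̄) = (351/9000)(69500/1066.5).

2.54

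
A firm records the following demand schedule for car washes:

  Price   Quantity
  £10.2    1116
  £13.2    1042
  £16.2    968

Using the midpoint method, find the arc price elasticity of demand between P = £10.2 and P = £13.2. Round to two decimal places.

-0.27

At P = 10.2, Q = 1116; at P = 13.2, Q = 1042.
ΔQ = -74, ΔP = 3.0. Midpoints: P̄ = 11.70, Q̄ = 1079.0.
ε = (ΔQ/ΔP)(P̄/Q̄) = (-74/3.0)(11.70/1079.0).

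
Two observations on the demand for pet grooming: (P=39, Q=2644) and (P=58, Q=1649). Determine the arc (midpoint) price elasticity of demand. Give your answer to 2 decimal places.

ΔQ = 1649 − 2644 = -995; ΔP = 58 − 39 = 19.
Midpoints: P̄ = 48.50, Q̄ = 2146.5.
ε = (ΔQ/ΔP)(P̄/Q̄) = (-995/19)(48.50/2146.5).

-1.18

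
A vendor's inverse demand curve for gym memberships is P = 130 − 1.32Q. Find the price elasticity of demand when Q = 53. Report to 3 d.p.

At Q = 53, P = 130 − 1.32(53) = 60.04.
dP/dQ = −1.32, so dQ/dP = 1/(−1.32) = -0.758.
ε = (dQ/dP)(P/Q) = (-0.758)(60.04/53).

-0.858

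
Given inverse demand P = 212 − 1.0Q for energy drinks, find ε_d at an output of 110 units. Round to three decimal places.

At Q = 110, P = 212 − 1.0(110) = 102.00.
dP/dQ = −1.0, so dQ/dP = 1/(−1.0) = -1.000.
ε = (dQ/dP)(P/Q) = (-1.000)(102.00/110).

-0.927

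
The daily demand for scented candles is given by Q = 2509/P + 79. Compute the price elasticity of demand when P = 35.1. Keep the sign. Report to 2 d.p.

At P = 35.1, Q = 150.481.
dQ/dP = −2509/P² = -2.037.
ε = (dQ/dP)(P/Q) = (-2.037)(35.1/150.481).

-0.48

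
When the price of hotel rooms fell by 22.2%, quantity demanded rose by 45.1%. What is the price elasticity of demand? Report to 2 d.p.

ε = %ΔQ / %ΔP = (45.1)/(-22.2) = -2.032.

-2.03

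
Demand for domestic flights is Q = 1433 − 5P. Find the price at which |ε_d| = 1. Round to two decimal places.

143.30

For linear demand Q = a − bP, ε = −bP/(a − bP). |ε| = 1 when bP = a − bP, i.e. P = a/(2b).
P = 1433/(2·5) = 1433/10 = 143.3000.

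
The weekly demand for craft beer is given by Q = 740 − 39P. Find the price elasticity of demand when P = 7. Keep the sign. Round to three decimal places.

-0.585

At P = 7, Q = 467.
dQ/dP = −39.
ε = (dQ/dP)(P/Q) = (-39)(7/467).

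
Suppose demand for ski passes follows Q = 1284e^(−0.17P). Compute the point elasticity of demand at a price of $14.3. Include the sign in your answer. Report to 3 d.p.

At P = 14.3, Q = 112.926.
dQ/dP = −0.17·1284e^(−0.17P) = −0.17Q = -19.197.
ε = (dQ/dP)(P/Q) = (-19.197)(14.3/112.926).
|ε| > 1, so demand is elastic at this price.

-2.431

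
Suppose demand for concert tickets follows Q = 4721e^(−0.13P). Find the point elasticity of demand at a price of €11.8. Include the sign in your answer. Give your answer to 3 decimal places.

-1.534

At P = 11.8, Q = 1018.184.
dQ/dP = −0.13·4721e^(−0.13P) = −0.13Q = -132.364.
ε = (dQ/dP)(P/Q) = (-132.364)(11.8/1018.184).
|ε| > 1, so demand is elastic at this price.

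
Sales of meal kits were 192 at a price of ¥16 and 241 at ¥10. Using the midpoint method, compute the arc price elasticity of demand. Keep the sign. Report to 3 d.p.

ΔQ = 241 − 192 = 49; ΔP = 10 − 16 = -6.
Midpoints: P̄ = 13.00, Q̄ = 216.5.
ε = (ΔQ/ΔP)(P̄/Q̄) = (49/-6)(13.00/216.5).

-0.490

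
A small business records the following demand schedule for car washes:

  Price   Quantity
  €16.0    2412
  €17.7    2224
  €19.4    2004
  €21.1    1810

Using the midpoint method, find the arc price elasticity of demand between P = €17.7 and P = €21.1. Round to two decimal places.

-1.17

At P = 17.7, Q = 2224; at P = 21.1, Q = 1810.
ΔQ = -414, ΔP = 3.4. Midpoints: P̄ = 19.40, Q̄ = 2017.0.
ε = (ΔQ/ΔP)(P̄/Q̄) = (-414/3.4)(19.40/2017.0).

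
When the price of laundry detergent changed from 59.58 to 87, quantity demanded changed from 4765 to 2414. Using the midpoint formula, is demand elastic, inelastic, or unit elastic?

Arc ε ≈ -1.751.
|ε| = 1.75 > 1.

elastic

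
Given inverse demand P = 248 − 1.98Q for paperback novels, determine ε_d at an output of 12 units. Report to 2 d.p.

At Q = 12, P = 248 − 1.98(12) = 224.24.
dP/dQ = −1.98, so dQ/dP = 1/(−1.98) = -0.505.
ε = (dQ/dP)(P/Q) = (-0.505)(224.24/12).

-9.44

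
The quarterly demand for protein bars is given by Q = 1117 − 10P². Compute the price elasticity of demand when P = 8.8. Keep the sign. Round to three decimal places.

-4.521

At P = 8.8, Q = 342.600.
dQ/dP = −20P = -176.
ε = (dQ/dP)(P/Q) = (-176)(8.8/342.600).
|ε| > 1, so demand is elastic at this price.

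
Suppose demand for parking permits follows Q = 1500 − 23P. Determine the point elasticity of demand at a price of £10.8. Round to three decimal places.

At P = 10.8, Q = 1251.600.
dQ/dP = −23.
ε = (dQ/dP)(P/Q) = (-23)(10.8/1251.600).

-0.198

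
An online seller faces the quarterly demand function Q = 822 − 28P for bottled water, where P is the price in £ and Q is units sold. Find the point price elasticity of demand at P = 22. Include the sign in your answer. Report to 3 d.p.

-2.990

At P = 22, Q = 206.
dQ/dP = −28.
ε = (dQ/dP)(P/Q) = (-28)(22/206).
|ε| > 1, so demand is elastic at this price.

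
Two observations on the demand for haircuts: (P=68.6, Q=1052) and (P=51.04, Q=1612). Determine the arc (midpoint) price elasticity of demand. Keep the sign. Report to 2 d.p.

ΔQ = 1612 − 1052 = 560; ΔP = 51.04 − 68.6 = -17.56.
Midpoints: P̄ = 59.82, Q̄ = 1332.0.
ε = (ΔQ/ΔP)(P̄/Q̄) = (560/-17.56)(59.82/1332.0).

-1.43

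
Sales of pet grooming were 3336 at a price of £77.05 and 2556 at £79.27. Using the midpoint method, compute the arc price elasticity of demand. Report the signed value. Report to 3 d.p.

-9.322

ΔQ = 2556 − 3336 = -780; ΔP = 79.27 − 77.05 = 2.22.
Midpoints: P̄ = 78.16, Q̄ = 2946.0.
ε = (ΔQ/ΔP)(P̄/Q̄) = (-780/2.22)(78.16/2946.0).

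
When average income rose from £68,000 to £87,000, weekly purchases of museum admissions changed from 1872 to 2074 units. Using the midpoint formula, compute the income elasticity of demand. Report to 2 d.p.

ΔQ = 202, ΔI = 19000. Midpoints: Ī = 77,500, Q̄ = 1973.0.
ε_I = (ΔQ/ΔI)(Ī/Q̄) = (202/19000)(77500/1973.0).
ε_I > 0, so the good is normal.

0.42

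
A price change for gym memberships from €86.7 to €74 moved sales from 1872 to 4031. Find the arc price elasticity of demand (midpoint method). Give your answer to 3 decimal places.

-4.628

ΔQ = 4031 − 1872 = 2159; ΔP = 74 − 86.7 = -12.7.
Midpoints: P̄ = 80.35, Q̄ = 2951.5.
ε = (ΔQ/ΔP)(P̄/Q̄) = (2159/-12.7)(80.35/2951.5).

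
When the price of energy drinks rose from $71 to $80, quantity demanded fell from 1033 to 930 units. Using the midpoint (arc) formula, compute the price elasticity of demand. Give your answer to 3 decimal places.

-0.880

ΔQ = 930 − 1033 = -103; ΔP = 80 − 71 = 9.
Midpoints: P̄ = 75.50, Q̄ = 981.5.
ε = (ΔQ/ΔP)(P̄/Q̄) = (-103/9)(75.50/981.5).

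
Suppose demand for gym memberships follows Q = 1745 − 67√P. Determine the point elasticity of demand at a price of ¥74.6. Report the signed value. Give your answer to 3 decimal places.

At P = 74.6, Q = 1166.312.
dQ/dP = −67/(2√P) = -3.879.
ε = (dQ/dP)(P/Q) = (-3.879)(74.6/1166.312).

-0.248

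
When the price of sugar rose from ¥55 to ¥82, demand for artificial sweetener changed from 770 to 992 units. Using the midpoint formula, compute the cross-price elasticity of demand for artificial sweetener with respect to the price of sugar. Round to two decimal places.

0.64

ΔQ_x = 992 − 770 = 222; ΔP_y = 82 − 55 = 27.
Midpoints: P̄_y = 68.50, Q̄_x = 881.0.
ε_xy = (ΔQ_x/ΔP_y)(P̄_y/Q̄_x) = (222/27)(68.50/881.0).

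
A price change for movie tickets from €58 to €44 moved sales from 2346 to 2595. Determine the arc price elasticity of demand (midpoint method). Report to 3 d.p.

-0.367

ΔQ = 2595 − 2346 = 249; ΔP = 44 − 58 = -14.
Midpoints: P̄ = 51.00, Q̄ = 2470.5.
ε = (ΔQ/ΔP)(P̄/Q̄) = (249/-14)(51.00/2470.5).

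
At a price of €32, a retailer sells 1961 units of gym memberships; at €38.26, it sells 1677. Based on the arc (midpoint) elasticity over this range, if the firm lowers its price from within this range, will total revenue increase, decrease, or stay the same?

Arc ε = (-284/6.26)(35.13/1819.0) ≈ -0.876.
|ε| = 0.88 < 1, so demand is inelastic. A price cut therefore reduces total revenue.

decrease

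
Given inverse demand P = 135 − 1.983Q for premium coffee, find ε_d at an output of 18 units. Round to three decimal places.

-2.782

At Q = 18, P = 135 − 1.983(18) = 99.31.
dP/dQ = −1.983, so dQ/dP = 1/(−1.983) = -0.504.
ε = (dQ/dP)(P/Q) = (-0.504)(99.31/18).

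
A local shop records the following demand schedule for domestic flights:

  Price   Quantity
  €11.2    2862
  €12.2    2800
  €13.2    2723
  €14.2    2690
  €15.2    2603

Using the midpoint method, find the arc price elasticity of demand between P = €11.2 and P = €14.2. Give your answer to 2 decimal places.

At P = 11.2, Q = 2862; at P = 14.2, Q = 2690.
ΔQ = -172, ΔP = 3.0. Midpoints: P̄ = 12.70, Q̄ = 2776.0.
ε = (ΔQ/ΔP)(P̄/Q̄) = (-172/3.0)(12.70/2776.0).

-0.26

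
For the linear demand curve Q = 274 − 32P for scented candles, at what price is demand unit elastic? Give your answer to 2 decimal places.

4.28

For linear demand Q = a − bP, ε = −bP/(a − bP). |ε| = 1 when bP = a − bP, i.e. P = a/(2b).
P = 274/(2·32) = 274/64 = 4.2812.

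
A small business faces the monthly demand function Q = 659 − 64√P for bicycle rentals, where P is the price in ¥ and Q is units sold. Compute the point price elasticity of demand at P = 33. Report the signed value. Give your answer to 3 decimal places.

-0.631

At P = 33, Q = 291.348.
dQ/dP = −64/(2√P) = -5.570.
ε = (dQ/dP)(P/Q) = (-5.570)(33/291.348).
|ε| < 1, so demand is inelastic at this price.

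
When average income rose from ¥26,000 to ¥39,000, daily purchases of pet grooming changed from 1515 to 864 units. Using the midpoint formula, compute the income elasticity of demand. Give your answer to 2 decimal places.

ΔQ = -651, ΔI = 13000. Midpoints: Ī = 32,500, Q̄ = 1189.5.
ε_I = (ΔQ/ΔI)(Ī/Q̄) = (-651/13000)(32500/1189.5).

-1.37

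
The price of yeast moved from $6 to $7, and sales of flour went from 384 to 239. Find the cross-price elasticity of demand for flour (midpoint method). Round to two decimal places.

-3.03

ΔQ_x = 239 − 384 = -145; ΔP_y = 7 − 6 = 1.
Midpoints: P̄_y = 6.50, Q̄_x = 311.5.
ε_xy = (ΔQ_x/ΔP_y)(P̄_y/Q̄_x) = (-145/1)(6.50/311.5).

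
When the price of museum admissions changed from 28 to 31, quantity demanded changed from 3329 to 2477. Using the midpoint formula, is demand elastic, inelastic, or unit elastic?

Arc ε ≈ -2.886.
|ε| = 2.89 > 1.

elastic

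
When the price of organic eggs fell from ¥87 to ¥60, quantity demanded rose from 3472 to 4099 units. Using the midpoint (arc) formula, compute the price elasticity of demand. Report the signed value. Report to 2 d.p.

-0.45

ΔQ = 4099 − 3472 = 627; ΔP = 60 − 87 = -27.
Midpoints: P̄ = 73.50, Q̄ = 3785.5.
ε = (ΔQ/ΔP)(P̄/Q̄) = (627/-27)(73.50/3785.5).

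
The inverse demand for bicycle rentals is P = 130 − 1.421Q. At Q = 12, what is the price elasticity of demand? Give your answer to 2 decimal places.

-6.62

At Q = 12, P = 130 − 1.421(12) = 112.95.
dP/dQ = −1.421, so dQ/dP = 1/(−1.421) = -0.704.
ε = (dQ/dP)(P/Q) = (-0.704)(112.95/12).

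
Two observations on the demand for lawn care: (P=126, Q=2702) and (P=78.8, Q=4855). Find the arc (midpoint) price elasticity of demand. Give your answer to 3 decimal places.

ΔQ = 4855 − 2702 = 2153; ΔP = 78.8 − 126 = -47.2.
Midpoints: P̄ = 102.40, Q̄ = 3778.5.
ε = (ΔQ/ΔP)(P̄/Q̄) = (2153/-47.2)(102.40/3778.5).

-1.236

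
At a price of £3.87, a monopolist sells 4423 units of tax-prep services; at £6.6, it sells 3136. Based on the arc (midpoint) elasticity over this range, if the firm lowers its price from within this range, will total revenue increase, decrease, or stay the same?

decrease

Arc ε = (-1287/2.73)(5.23/3779.5) ≈ -0.653.
|ε| = 0.65 < 1, so demand is inelastic. A price cut therefore reduces total revenue.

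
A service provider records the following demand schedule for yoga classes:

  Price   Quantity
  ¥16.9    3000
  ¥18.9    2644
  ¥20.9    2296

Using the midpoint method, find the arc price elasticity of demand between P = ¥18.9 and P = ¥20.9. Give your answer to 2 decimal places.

At P = 18.9, Q = 2644; at P = 20.9, Q = 2296.
ΔQ = -348, ΔP = 2.0. Midpoints: P̄ = 19.90, Q̄ = 2470.0.
ε = (ΔQ/ΔP)(P̄/Q̄) = (-348/2.0)(19.90/2470.0).

-1.40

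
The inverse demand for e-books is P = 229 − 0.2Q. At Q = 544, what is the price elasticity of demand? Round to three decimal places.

-1.105

At Q = 544, P = 229 − 0.2(544) = 120.20.
dP/dQ = −0.2, so dQ/dP = 1/(−0.2) = -5.000.
ε = (dQ/dP)(P/Q) = (-5.000)(120.20/544).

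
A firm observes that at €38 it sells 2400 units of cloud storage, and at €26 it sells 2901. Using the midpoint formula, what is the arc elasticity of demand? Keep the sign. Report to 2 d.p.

-0.50

ΔQ = 2901 − 2400 = 501; ΔP = 26 − 38 = -12.
Midpoints: P̄ = 32.00, Q̄ = 2650.5.
ε = (ΔQ/ΔP)(P̄/Q̄) = (501/-12)(32.00/2650.5).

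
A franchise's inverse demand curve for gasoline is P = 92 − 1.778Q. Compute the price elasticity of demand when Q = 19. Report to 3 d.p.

At Q = 19, P = 92 − 1.778(19) = 58.22.
dP/dQ = −1.778, so dQ/dP = 1/(−1.778) = -0.562.
ε = (dQ/dP)(P/Q) = (-0.562)(58.22/19).

-1.723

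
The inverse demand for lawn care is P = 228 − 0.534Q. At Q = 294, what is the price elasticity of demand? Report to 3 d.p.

At Q = 294, P = 228 − 0.534(294) = 71.00.
dP/dQ = −0.534, so dQ/dP = 1/(−0.534) = -1.873.
ε = (dQ/dP)(P/Q) = (-1.873)(71.00/294).

-0.452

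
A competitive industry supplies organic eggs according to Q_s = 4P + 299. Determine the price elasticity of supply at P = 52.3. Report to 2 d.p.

At P = 52.3, Q_s = 508.20.
dQ_s/dP = 4.
ε_s = (dQ_s/dP)(P/Q_s) = (4)(52.3/508.20).

0.41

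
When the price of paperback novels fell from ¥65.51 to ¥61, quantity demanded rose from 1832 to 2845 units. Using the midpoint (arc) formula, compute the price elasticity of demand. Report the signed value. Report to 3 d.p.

ΔQ = 2845 − 1832 = 1013; ΔP = 61 − 65.51 = -4.51.
Midpoints: P̄ = 63.26, Q̄ = 2338.5.
ε = (ΔQ/ΔP)(P̄/Q̄) = (1013/-4.51)(63.26/2338.5).

-6.076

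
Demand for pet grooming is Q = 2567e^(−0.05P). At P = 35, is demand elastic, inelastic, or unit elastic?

Q = 446.078, dQ/dP = -22.304.
ε = (dQ/dP)(P/Q) ≈ -1.750.
|ε| = 1.75 > 1.

elastic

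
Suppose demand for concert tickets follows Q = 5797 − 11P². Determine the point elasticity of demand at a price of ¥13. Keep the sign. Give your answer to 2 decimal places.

At P = 13, Q = 3938.
dQ/dP = −22P = -286.
ε = (dQ/dP)(P/Q) = (-286)(13/3938).

-0.94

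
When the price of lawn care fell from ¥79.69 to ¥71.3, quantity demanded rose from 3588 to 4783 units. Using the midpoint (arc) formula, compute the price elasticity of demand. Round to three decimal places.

-2.569

ΔQ = 4783 − 3588 = 1195; ΔP = 71.3 − 79.69 = -8.39.
Midpoints: P̄ = 75.50, Q̄ = 4185.5.
ε = (ΔQ/ΔP)(P̄/Q̄) = (1195/-8.39)(75.50/4185.5).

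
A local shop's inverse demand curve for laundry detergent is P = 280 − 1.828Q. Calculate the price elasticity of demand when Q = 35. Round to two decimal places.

At Q = 35, P = 280 − 1.828(35) = 216.02.
dP/dQ = −1.828, so dQ/dP = 1/(−1.828) = -0.547.
ε = (dQ/dP)(P/Q) = (-0.547)(216.02/35).

-3.38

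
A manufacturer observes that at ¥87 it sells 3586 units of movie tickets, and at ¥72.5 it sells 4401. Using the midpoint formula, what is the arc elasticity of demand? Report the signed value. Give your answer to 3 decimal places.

ΔQ = 4401 − 3586 = 815; ΔP = 72.5 − 87 = -14.5.
Midpoints: P̄ = 79.75, Q̄ = 3993.5.
ε = (ΔQ/ΔP)(P̄/Q̄) = (815/-14.5)(79.75/3993.5).

-1.122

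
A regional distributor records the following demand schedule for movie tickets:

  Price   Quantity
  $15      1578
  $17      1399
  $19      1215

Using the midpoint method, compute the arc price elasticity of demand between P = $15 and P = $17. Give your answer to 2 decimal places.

-0.96

At P = 15, Q = 1578; at P = 17, Q = 1399.
ΔQ = -179, ΔP = 2. Midpoints: P̄ = 16.00, Q̄ = 1488.5.
ε = (ΔQ/ΔP)(P̄/Q̄) = (-179/2)(16.00/1488.5).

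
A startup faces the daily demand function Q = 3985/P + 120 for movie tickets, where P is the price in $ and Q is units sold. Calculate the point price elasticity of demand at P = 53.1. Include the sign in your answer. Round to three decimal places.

-0.385

At P = 53.1, Q = 195.047.
dQ/dP = −3985/P² = -1.413.
ε = (dQ/dP)(P/Q) = (-1.413)(53.1/195.047).
|ε| < 1, so demand is inelastic at this price.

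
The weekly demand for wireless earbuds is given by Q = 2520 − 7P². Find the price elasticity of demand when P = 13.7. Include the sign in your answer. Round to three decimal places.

-2.179

At P = 13.7, Q = 1206.170.
dQ/dP = −14P = -191.800.
ε = (dQ/dP)(P/Q) = (-191.800)(13.7/1206.170).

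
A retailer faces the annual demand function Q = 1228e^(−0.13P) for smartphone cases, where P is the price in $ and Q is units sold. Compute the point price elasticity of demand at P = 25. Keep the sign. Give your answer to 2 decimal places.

-3.25

At P = 25, Q = 47.615.
dQ/dP = −0.13·1228e^(−0.13P) = −0.13Q = -6.190.
ε = (dQ/dP)(P/Q) = (-6.190)(25/47.615).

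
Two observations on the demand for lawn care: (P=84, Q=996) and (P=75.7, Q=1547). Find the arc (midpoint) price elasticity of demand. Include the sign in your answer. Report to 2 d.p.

-4.17

ΔQ = 1547 − 996 = 551; ΔP = 75.7 − 84 = -8.3.
Midpoints: P̄ = 79.85, Q̄ = 1271.5.
ε = (ΔQ/ΔP)(P̄/Q̄) = (551/-8.3)(79.85/1271.5).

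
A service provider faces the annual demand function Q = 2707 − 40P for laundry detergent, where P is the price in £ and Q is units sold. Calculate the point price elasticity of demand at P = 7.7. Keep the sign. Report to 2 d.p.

At P = 7.7, Q = 2399.
dQ/dP = −40.
ε = (dQ/dP)(P/Q) = (-40)(7.7/2399).
|ε| < 1, so demand is inelastic at this price.

-0.13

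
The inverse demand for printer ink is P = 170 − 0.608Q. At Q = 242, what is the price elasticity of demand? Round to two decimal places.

At Q = 242, P = 170 − 0.608(242) = 22.86.
dP/dQ = −0.608, so dQ/dP = 1/(−0.608) = -1.645.
ε = (dQ/dP)(P/Q) = (-1.645)(22.86/242).

-0.16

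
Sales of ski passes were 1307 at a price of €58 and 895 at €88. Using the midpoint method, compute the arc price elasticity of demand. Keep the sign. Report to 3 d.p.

-0.911

ΔQ = 895 − 1307 = -412; ΔP = 88 − 58 = 30.
Midpoints: P̄ = 73.00, Q̄ = 1101.0.
ε = (ΔQ/ΔP)(P̄/Q̄) = (-412/30)(73.00/1101.0).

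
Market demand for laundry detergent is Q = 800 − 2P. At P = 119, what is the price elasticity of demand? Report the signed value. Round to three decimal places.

-0.423

At P = 119, Q = 562.
dQ/dP = −2.
ε = (dQ/dP)(P/Q) = (-2)(119/562).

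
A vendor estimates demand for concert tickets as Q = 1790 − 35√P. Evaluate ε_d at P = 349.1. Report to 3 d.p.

-0.288

At P = 349.1, Q = 1136.052.
dQ/dP = −35/(2√P) = -0.937.
ε = (dQ/dP)(P/Q) = (-0.937)(349.1/1136.052).
|ε| < 1, so demand is inelastic at this price.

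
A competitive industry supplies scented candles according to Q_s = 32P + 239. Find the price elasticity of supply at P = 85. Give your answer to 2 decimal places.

0.92

At P = 85, Q_s = 2959.
dQ_s/dP = 32.
ε_s = (dQ_s/dP)(P/Q_s) = (32)(85/2959).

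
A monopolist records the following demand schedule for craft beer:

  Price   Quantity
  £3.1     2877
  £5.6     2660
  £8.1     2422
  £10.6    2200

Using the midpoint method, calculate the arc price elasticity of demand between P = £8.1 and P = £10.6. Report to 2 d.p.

-0.36

At P = 8.1, Q = 2422; at P = 10.6, Q = 2200.
ΔQ = -222, ΔP = 2.5. Midpoints: P̄ = 9.35, Q̄ = 2311.0.
ε = (ΔQ/ΔP)(P̄/Q̄) = (-222/2.5)(9.35/2311.0).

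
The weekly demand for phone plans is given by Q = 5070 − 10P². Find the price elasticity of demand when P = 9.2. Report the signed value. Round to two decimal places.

At P = 9.2, Q = 4223.600.
dQ/dP = −20P = -184.
ε = (dQ/dP)(P/Q) = (-184)(9.2/4223.600).
|ε| < 1, so demand is inelastic at this price.

-0.40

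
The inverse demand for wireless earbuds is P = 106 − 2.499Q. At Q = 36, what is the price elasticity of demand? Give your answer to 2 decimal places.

At Q = 36, P = 106 − 2.499(36) = 16.04.
dP/dQ = −2.499, so dQ/dP = 1/(−2.499) = -0.400.
ε = (dQ/dP)(P/Q) = (-0.400)(16.04/36).

-0.18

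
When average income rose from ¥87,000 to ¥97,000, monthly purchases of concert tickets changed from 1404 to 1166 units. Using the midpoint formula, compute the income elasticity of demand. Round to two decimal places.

-1.70

ΔQ = -238, ΔI = 10000. Midpoints: Ī = 92,000, Q̄ = 1285.0.
ε_I = (ΔQ/ΔI)(Ī/Q̄) = (-238/10000)(92000/1285.0).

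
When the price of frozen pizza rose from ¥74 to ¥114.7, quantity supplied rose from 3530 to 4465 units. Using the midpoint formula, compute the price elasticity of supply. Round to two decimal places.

0.54

ΔQ = 4465 − 3530 = 935; ΔP = 114.7 − 74 = 40.7.
Midpoints: P̄ = 94.35, Q̄ = 3997.5.
ε_s = (ΔQ/ΔP)(P̄/Q̄) = (935/40.7)(94.35/3997.5).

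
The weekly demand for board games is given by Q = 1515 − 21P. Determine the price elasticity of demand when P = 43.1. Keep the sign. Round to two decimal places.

At P = 43.1, Q = 609.900.
dQ/dP = −21.
ε = (dQ/dP)(P/Q) = (-21)(43.1/609.900).

-1.48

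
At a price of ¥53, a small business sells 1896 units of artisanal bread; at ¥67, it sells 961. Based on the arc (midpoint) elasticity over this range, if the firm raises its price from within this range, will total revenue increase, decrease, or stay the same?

Arc ε = (-935/14)(60.00/1428.5) ≈ -2.805.
|ε| = 2.81 > 1, so demand is elastic. A price rise therefore reduces total revenue.

decrease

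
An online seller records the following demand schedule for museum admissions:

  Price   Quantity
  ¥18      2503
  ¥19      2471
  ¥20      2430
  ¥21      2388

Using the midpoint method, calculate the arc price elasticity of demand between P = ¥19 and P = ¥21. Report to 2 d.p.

-0.34

At P = 19, Q = 2471; at P = 21, Q = 2388.
ΔQ = -83, ΔP = 2. Midpoints: P̄ = 20.00, Q̄ = 2429.5.
ε = (ΔQ/ΔP)(P̄/Q̄) = (-83/2)(20.00/2429.5).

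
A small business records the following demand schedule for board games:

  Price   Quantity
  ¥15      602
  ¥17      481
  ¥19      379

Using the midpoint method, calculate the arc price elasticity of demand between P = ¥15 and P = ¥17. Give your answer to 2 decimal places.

At P = 15, Q = 602; at P = 17, Q = 481.
ΔQ = -121, ΔP = 2. Midpoints: P̄ = 16.00, Q̄ = 541.5.
ε = (ΔQ/ΔP)(P̄/Q̄) = (-121/2)(16.00/541.5).

-1.79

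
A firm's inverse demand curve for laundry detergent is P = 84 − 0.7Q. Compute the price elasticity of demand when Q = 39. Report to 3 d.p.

At Q = 39, P = 84 − 0.7(39) = 56.70.
dP/dQ = −0.7, so dQ/dP = 1/(−0.7) = -1.429.
ε = (dQ/dP)(P/Q) = (-1.429)(56.70/39).

-2.077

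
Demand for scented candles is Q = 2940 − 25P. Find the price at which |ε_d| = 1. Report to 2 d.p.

58.80

For linear demand Q = a − bP, ε = −bP/(a − bP). |ε| = 1 when bP = a − bP, i.e. P = a/(2b).
P = 2940/(2·25) = 2940/50 = 58.8000.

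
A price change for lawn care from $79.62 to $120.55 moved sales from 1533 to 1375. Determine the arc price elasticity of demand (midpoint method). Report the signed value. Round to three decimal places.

-0.266

ΔQ = 1375 − 1533 = -158; ΔP = 120.55 − 79.62 = 40.93.
Midpoints: P̄ = 100.09, Q̄ = 1454.0.
ε = (ΔQ/ΔP)(P̄/Q̄) = (-158/40.93)(100.09/1454.0).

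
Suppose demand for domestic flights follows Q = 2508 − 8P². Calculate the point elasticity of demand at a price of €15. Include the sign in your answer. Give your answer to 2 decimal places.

-5.08

At P = 15, Q = 708.
dQ/dP = −16P = -240.
ε = (dQ/dP)(P/Q) = (-240)(15/708).
|ε| > 1, so demand is elastic at this price.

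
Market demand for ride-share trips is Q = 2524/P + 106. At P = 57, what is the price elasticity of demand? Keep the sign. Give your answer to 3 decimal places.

-0.295

At P = 57, Q = 150.281.
dQ/dP = −2524/P² = -0.777.
ε = (dQ/dP)(P/Q) = (-0.777)(57/150.281).
|ε| < 1, so demand is inelastic at this price.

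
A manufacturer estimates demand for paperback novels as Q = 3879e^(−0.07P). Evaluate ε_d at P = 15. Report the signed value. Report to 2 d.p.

-1.05

At P = 15, Q = 1357.409.
dQ/dP = −0.07·3879e^(−0.07P) = −0.07Q = -95.019.
ε = (dQ/dP)(P/Q) = (-95.019)(15/1357.409).
|ε| > 1, so demand is elastic at this price.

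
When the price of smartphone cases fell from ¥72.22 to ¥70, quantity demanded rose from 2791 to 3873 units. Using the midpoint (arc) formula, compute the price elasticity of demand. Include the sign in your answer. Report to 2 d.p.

-10.40

ΔQ = 3873 − 2791 = 1082; ΔP = 70 − 72.22 = -2.22.
Midpoints: P̄ = 71.11, Q̄ = 3332.0.
ε = (ΔQ/ΔP)(P̄/Q̄) = (1082/-2.22)(71.11/3332.0).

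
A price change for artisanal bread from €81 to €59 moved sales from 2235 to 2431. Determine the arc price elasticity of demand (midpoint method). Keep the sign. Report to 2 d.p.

-0.27

ΔQ = 2431 − 2235 = 196; ΔP = 59 − 81 = -22.
Midpoints: P̄ = 70.00, Q̄ = 2333.0.
ε = (ΔQ/ΔP)(P̄/Q̄) = (196/-22)(70.00/2333.0).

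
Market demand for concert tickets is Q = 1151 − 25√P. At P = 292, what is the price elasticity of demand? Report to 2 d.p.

At P = 292, Q = 723.800.
dQ/dP = −25/(2√P) = -0.732.
ε = (dQ/dP)(P/Q) = (-0.732)(292/723.800).

-0.30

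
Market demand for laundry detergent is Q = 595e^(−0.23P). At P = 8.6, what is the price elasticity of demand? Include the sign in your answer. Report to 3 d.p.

-1.978

At P = 8.6, Q = 82.316.
dQ/dP = −0.23·595e^(−0.23P) = −0.23Q = -18.933.
ε = (dQ/dP)(P/Q) = (-18.933)(8.6/82.316).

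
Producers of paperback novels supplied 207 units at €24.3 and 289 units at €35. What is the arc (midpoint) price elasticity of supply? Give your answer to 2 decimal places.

0.92

ΔQ = 289 − 207 = 82; ΔP = 35 − 24.3 = 10.7.
Midpoints: P̄ = 29.65, Q̄ = 248.0.
ε_s = (ΔQ/ΔP)(P̄/Q̄) = (82/10.7)(29.65/248.0).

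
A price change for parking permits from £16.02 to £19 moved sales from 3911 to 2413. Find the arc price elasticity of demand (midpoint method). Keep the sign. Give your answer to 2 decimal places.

-2.78

ΔQ = 2413 − 3911 = -1498; ΔP = 19 − 16.02 = 2.98.
Midpoints: P̄ = 17.51, Q̄ = 3162.0.
ε = (ΔQ/ΔP)(P̄/Q̄) = (-1498/2.98)(17.51/3162.0).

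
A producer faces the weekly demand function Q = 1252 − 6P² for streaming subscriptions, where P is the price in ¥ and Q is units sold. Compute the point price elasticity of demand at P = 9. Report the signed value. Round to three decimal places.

-1.269

At P = 9, Q = 766.
dQ/dP = −12P = -108.
ε = (dQ/dP)(P/Q) = (-108)(9/766).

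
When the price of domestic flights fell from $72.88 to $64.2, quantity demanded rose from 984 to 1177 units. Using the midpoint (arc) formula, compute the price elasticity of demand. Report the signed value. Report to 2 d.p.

-1.41

ΔQ = 1177 − 984 = 193; ΔP = 64.2 − 72.88 = -8.68.
Midpoints: P̄ = 68.54, Q̄ = 1080.5.
ε = (ΔQ/ΔP)(P̄/Q̄) = (193/-8.68)(68.54/1080.5).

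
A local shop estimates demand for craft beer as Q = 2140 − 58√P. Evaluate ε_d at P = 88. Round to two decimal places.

At P = 88, Q = 1595.912.
dQ/dP = −58/(2√P) = -3.091.
ε = (dQ/dP)(P/Q) = (-3.091)(88/1595.912).

-0.17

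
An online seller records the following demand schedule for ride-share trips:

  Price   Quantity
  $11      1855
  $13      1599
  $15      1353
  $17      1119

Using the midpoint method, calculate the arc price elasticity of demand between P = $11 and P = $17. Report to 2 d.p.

-1.15

At P = 11, Q = 1855; at P = 17, Q = 1119.
ΔQ = -736, ΔP = 6. Midpoints: P̄ = 14.00, Q̄ = 1487.0.
ε = (ΔQ/ΔP)(P̄/Q̄) = (-736/6)(14.00/1487.0).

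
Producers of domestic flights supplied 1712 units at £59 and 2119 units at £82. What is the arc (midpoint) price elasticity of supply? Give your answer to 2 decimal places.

ΔQ = 2119 − 1712 = 407; ΔP = 82 − 59 = 23.
Midpoints: P̄ = 70.50, Q̄ = 1915.5.
ε_s = (ΔQ/ΔP)(P̄/Q̄) = (407/23)(70.50/1915.5).

0.65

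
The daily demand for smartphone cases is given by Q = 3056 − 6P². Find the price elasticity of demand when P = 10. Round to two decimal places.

-0.49

At P = 10, Q = 2456.
dQ/dP = −12P = -120.
ε = (dQ/dP)(P/Q) = (-120)(10/2456).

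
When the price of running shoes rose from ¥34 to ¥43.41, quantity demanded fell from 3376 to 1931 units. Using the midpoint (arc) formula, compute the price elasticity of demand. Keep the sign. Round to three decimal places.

ΔQ = 1931 − 3376 = -1445; ΔP = 43.41 − 34 = 9.41.
Midpoints: P̄ = 38.70, Q̄ = 2653.5.
ε = (ΔQ/ΔP)(P̄/Q̄) = (-1445/9.41)(38.70/2653.5).

-2.240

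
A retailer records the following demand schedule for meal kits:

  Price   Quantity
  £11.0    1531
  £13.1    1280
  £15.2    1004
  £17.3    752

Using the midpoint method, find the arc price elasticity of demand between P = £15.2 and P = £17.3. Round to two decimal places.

At P = 15.2, Q = 1004; at P = 17.3, Q = 752.
ΔQ = -252, ΔP = 2.1. Midpoints: P̄ = 16.25, Q̄ = 878.0.
ε = (ΔQ/ΔP)(P̄/Q̄) = (-252/2.1)(16.25/878.0).

-2.22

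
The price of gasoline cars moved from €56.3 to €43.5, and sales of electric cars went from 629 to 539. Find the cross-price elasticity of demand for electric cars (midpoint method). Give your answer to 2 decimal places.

0.60

ΔQ_x = 539 − 629 = -90; ΔP_y = 43.5 − 56.3 = -12.8.
Midpoints: P̄_y = 49.90, Q̄_x = 584.0.
ε_xy = (ΔQ_x/ΔP_y)(P̄_y/Q̄_x) = (-90/-12.8)(49.90/584.0).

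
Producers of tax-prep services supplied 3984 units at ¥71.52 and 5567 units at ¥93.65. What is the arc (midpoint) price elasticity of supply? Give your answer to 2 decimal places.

ΔQ = 5567 − 3984 = 1583; ΔP = 93.65 − 71.52 = 22.13.
Midpoints: P̄ = 82.59, Q̄ = 4775.5.
ε_s = (ΔQ/ΔP)(P̄/Q̄) = (1583/22.13)(82.59/4775.5).

1.24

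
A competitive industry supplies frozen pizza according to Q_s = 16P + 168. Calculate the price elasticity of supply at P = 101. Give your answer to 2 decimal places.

At P = 101, Q_s = 1784.
dQ_s/dP = 16.
ε_s = (dQ_s/dP)(P/Q_s) = (16)(101/1784).

0.91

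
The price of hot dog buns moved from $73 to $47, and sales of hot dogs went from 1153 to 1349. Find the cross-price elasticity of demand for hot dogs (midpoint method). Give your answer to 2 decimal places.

ΔQ_x = 1349 − 1153 = 196; ΔP_y = 47 − 73 = -26.
Midpoints: P̄_y = 60.00, Q̄_x = 1251.0.
ε_xy = (ΔQ_x/ΔP_y)(P̄_y/Q̄_x) = (196/-26)(60.00/1251.0).
ε_xy < 0, so the goods are complements.

-0.36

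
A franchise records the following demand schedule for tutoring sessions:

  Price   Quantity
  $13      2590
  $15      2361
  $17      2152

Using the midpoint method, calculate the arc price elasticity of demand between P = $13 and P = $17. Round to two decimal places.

At P = 13, Q = 2590; at P = 17, Q = 2152.
ΔQ = -438, ΔP = 4. Midpoints: P̄ = 15.00, Q̄ = 2371.0.
ε = (ΔQ/ΔP)(P̄/Q̄) = (-438/4)(15.00/2371.0).

-0.69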